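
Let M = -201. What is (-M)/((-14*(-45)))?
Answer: 67/210 ≈ 0.31905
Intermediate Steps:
(-M)/((-14*(-45))) = (-1*(-201))/((-14*(-45))) = 201/630 = 201*(1/630) = 67/210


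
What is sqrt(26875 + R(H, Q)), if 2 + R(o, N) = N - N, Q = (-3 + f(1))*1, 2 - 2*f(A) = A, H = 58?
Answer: sqrt(26873) ≈ 163.93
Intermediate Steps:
f(A) = 1 - A/2
Q = -5/2 (Q = (-3 + (1 - 1/2*1))*1 = (-3 + (1 - 1/2))*1 = (-3 + 1/2)*1 = -5/2*1 = -5/2 ≈ -2.5000)
R(o, N) = -2 (R(o, N) = -2 + (N - N) = -2 + 0 = -2)
sqrt(26875 + R(H, Q)) = sqrt(26875 - 2) = sqrt(26873)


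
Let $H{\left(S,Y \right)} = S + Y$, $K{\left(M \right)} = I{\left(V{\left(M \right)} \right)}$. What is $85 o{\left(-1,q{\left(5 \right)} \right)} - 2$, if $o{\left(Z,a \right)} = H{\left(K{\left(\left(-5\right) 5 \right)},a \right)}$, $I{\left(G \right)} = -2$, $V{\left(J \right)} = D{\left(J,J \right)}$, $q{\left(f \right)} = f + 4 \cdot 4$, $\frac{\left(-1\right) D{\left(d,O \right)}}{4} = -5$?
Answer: $1613$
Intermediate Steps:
$D{\left(d,O \right)} = 20$ ($D{\left(d,O \right)} = \left(-4\right) \left(-5\right) = 20$)
$q{\left(f \right)} = 16 + f$ ($q{\left(f \right)} = f + 16 = 16 + f$)
$V{\left(J \right)} = 20$
$K{\left(M \right)} = -2$
$o{\left(Z,a \right)} = -2 + a$
$85 o{\left(-1,q{\left(5 \right)} \right)} - 2 = 85 \left(-2 + \left(16 + 5\right)\right) - 2 = 85 \left(-2 + 21\right) - 2 = 85 \cdot 19 - 2 = 1615 - 2 = 1613$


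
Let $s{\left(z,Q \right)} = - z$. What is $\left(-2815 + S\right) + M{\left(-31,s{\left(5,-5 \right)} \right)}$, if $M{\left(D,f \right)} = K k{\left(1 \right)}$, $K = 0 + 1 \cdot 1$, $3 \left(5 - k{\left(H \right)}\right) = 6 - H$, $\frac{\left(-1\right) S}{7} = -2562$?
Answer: $\frac{45367}{3} \approx 15122.0$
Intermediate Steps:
$S = 17934$ ($S = \left(-7\right) \left(-2562\right) = 17934$)
$k{\left(H \right)} = 3 + \frac{H}{3}$ ($k{\left(H \right)} = 5 - \frac{6 - H}{3} = 5 + \left(-2 + \frac{H}{3}\right) = 3 + \frac{H}{3}$)
$K = 1$ ($K = 0 + 1 = 1$)
$M{\left(D,f \right)} = \frac{10}{3}$ ($M{\left(D,f \right)} = 1 \left(3 + \frac{1}{3} \cdot 1\right) = 1 \left(3 + \frac{1}{3}\right) = 1 \cdot \frac{10}{3} = \frac{10}{3}$)
$\left(-2815 + S\right) + M{\left(-31,s{\left(5,-5 \right)} \right)} = \left(-2815 + 17934\right) + \frac{10}{3} = 15119 + \frac{10}{3} = \frac{45367}{3}$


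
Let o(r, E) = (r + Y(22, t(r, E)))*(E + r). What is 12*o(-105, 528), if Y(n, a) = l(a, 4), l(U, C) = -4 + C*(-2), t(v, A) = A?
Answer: -593892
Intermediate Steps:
l(U, C) = -4 - 2*C
Y(n, a) = -12 (Y(n, a) = -4 - 2*4 = -4 - 8 = -12)
o(r, E) = (-12 + r)*(E + r) (o(r, E) = (r - 12)*(E + r) = (-12 + r)*(E + r))
12*o(-105, 528) = 12*((-105)² - 12*528 - 12*(-105) + 528*(-105)) = 12*(11025 - 6336 + 1260 - 55440) = 12*(-49491) = -593892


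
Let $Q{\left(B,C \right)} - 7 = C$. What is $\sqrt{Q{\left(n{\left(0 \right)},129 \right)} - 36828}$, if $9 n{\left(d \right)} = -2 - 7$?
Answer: $2 i \sqrt{9173} \approx 191.55 i$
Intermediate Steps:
$n{\left(d \right)} = -1$ ($n{\left(d \right)} = \frac{-2 - 7}{9} = \frac{1}{9} \left(-9\right) = -1$)
$Q{\left(B,C \right)} = 7 + C$
$\sqrt{Q{\left(n{\left(0 \right)},129 \right)} - 36828} = \sqrt{\left(7 + 129\right) - 36828} = \sqrt{136 - 36828} = \sqrt{-36692} = 2 i \sqrt{9173}$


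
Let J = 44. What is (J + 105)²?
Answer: 22201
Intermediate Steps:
(J + 105)² = (44 + 105)² = 149² = 22201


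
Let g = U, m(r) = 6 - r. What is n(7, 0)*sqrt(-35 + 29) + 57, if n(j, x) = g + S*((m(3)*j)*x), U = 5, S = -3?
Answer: 57 + 5*I*sqrt(6) ≈ 57.0 + 12.247*I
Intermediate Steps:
g = 5
n(j, x) = 5 - 9*j*x (n(j, x) = 5 - 3*(6 - 1*3)*j*x = 5 - 3*(6 - 3)*j*x = 5 - 3*3*j*x = 5 - 9*j*x)
n(7, 0)*sqrt(-35 + 29) + 57 = (5 - 9*7*0)*sqrt(-35 + 29) + 57 = (5 + 0)*sqrt(-6) + 57 = 5*(I*sqrt(6)) + 57 = 5*I*sqrt(6) + 57 = 57 + 5*I*sqrt(6)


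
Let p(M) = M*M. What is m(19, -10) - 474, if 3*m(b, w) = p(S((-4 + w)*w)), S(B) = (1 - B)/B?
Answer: -27851879/58800 ≈ -473.67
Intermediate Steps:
S(B) = (1 - B)/B
p(M) = M²
m(b, w) = (1 - w*(-4 + w))²/(3*w²*(-4 + w)²) (m(b, w) = ((1 - (-4 + w)*w)/(((-4 + w)*w)))²/3 = ((1 - w*(-4 + w))/((w*(-4 + w))))²/3 = ((1/(w*(-4 + w)))*(1 - w*(-4 + w)))²/3 = ((1 - w*(-4 + w))/(w*(-4 + w)))²/3 = ((1 - w*(-4 + w))²/(w²*(-4 + w)²))/3 = (1 - w*(-4 + w))²/(3*w²*(-4 + w)²))
m(19, -10) - 474 = (⅓)*(-1 - 10*(-4 - 10))²/((-10)²*(-4 - 10)²) - 474 = (⅓)*(1/100)*(-1 - 10*(-14))²/(-14)² - 474 = (⅓)*(1/100)*(-1 + 140)²*(1/196) - 474 = (⅓)*(1/100)*139²*(1/196) - 474 = (⅓)*(1/100)*19321*(1/196) - 474 = 19321/58800 - 474 = -27851879/58800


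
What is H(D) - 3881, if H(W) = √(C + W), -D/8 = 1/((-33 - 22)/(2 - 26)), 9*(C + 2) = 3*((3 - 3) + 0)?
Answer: -3881 + I*√16610/55 ≈ -3881.0 + 2.3433*I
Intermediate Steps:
C = -2 (C = -2 + (3*((3 - 3) + 0))/9 = -2 + (3*(0 + 0))/9 = -2 + (3*0)/9 = -2 + (⅑)*0 = -2 + 0 = -2)
D = -192/55 (D = -8*(2 - 26)/(-33 - 22) = -8/((-55/(-24))) = -8/((-55*(-1/24))) = -8/55/24 = -8*24/55 = -192/55 ≈ -3.4909)
H(W) = √(-2 + W)
H(D) - 3881 = √(-2 - 192/55) - 3881 = √(-302/55) - 3881 = I*√16610/55 - 3881 = -3881 + I*√16610/55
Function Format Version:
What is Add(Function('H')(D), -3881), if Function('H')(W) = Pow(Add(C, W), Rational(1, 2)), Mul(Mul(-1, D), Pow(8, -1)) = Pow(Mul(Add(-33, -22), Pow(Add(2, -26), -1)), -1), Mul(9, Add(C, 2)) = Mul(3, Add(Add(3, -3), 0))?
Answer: Add(-3881, Mul(Rational(1, 55), I, Pow(16610, Rational(1, 2)))) ≈ Add(-3881.0, Mul(2.3433, I))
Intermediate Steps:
C = -2 (C = Add(-2, Mul(Rational(1, 9), Mul(3, Add(Add(3, -3), 0)))) = Add(-2, Mul(Rational(1, 9), Mul(3, Add(0, 0)))) = Add(-2, Mul(Rational(1, 9), Mul(3, 0))) = Add(-2, Mul(Rational(1, 9), 0)) = Add(-2, 0) = -2)
D = Rational(-192, 55) (D = Mul(-8, Pow(Mul(Add(-33, -22), Pow(Add(2, -26), -1)), -1)) = Mul(-8, Pow(Mul(-55, Pow(-24, -1)), -1)) = Mul(-8, Pow(Mul(-55, Rational(-1, 24)), -1)) = Mul(-8, Pow(Rational(55, 24), -1)) = Mul(-8, Rational(24, 55)) = Rational(-192, 55) ≈ -3.4909)
Function('H')(W) = Pow(Add(-2, W), Rational(1, 2))
Add(Function('H')(D), -3881) = Add(Pow(Add(-2, Rational(-192, 55)), Rational(1, 2)), -3881) = Add(Pow(Rational(-302, 55), Rational(1, 2)), -3881) = Add(Mul(Rational(1, 55), I, Pow(16610, Rational(1, 2))), -3881) = Add(-3881, Mul(Rational(1, 55), I, Pow(16610, Rational(1, 2))))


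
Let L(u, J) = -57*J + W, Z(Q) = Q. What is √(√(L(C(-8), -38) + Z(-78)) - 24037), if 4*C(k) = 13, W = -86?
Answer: √(-24037 + √2002) ≈ 154.89*I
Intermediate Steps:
C(k) = 13/4 (C(k) = (¼)*13 = 13/4)
L(u, J) = -86 - 57*J (L(u, J) = -57*J - 86 = -86 - 57*J)
√(√(L(C(-8), -38) + Z(-78)) - 24037) = √(√((-86 - 57*(-38)) - 78) - 24037) = √(√((-86 + 2166) - 78) - 24037) = √(√(2080 - 78) - 24037) = √(√2002 - 24037) = √(-24037 + √2002)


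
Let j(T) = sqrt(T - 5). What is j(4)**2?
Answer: -1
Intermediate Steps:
j(T) = sqrt(-5 + T)
j(4)**2 = (sqrt(-5 + 4))**2 = (sqrt(-1))**2 = I**2 = -1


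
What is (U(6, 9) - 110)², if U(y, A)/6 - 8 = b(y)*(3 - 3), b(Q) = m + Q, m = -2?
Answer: 3844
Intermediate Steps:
b(Q) = -2 + Q
U(y, A) = 48 (U(y, A) = 48 + 6*((-2 + y)*(3 - 3)) = 48 + 6*((-2 + y)*0) = 48 + 6*0 = 48 + 0 = 48)
(U(6, 9) - 110)² = (48 - 110)² = (-62)² = 3844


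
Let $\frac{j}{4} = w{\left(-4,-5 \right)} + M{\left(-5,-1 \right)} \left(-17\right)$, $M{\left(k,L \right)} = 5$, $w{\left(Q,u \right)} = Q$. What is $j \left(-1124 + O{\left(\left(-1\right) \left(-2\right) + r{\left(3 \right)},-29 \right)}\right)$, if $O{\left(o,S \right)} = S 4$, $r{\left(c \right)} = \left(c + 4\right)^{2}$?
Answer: $441440$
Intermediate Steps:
$r{\left(c \right)} = \left(4 + c\right)^{2}$
$O{\left(o,S \right)} = 4 S$
$j = -356$ ($j = 4 \left(-4 + 5 \left(-17\right)\right) = 4 \left(-4 - 85\right) = 4 \left(-89\right) = -356$)
$j \left(-1124 + O{\left(\left(-1\right) \left(-2\right) + r{\left(3 \right)},-29 \right)}\right) = - 356 \left(-1124 + 4 \left(-29\right)\right) = - 356 \left(-1124 - 116\right) = \left(-356\right) \left(-1240\right) = 441440$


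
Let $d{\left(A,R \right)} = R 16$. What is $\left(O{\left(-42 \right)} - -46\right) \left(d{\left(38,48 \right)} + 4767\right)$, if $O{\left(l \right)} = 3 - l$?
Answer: $503685$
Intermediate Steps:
$d{\left(A,R \right)} = 16 R$
$\left(O{\left(-42 \right)} - -46\right) \left(d{\left(38,48 \right)} + 4767\right) = \left(\left(3 - -42\right) - -46\right) \left(16 \cdot 48 + 4767\right) = \left(\left(3 + 42\right) + 46\right) \left(768 + 4767\right) = \left(45 + 46\right) 5535 = 91 \cdot 5535 = 503685$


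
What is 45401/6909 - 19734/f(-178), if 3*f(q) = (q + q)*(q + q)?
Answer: 2672457259/437809512 ≈ 6.1042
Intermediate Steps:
f(q) = 4*q²/3 (f(q) = ((q + q)*(q + q))/3 = ((2*q)*(2*q))/3 = (4*q²)/3 = 4*q²/3)
45401/6909 - 19734/f(-178) = 45401/6909 - 19734/((4/3)*(-178)²) = 45401*(1/6909) - 19734/((4/3)*31684) = 45401/6909 - 19734/126736/3 = 45401/6909 - 19734*3/126736 = 45401/6909 - 29601/63368 = 2672457259/437809512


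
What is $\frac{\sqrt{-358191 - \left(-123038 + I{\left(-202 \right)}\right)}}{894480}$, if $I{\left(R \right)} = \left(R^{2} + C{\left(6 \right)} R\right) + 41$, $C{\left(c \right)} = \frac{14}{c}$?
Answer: $\frac{i \sqrt{619935}}{1341720} \approx 0.00058683 i$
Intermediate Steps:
$I{\left(R \right)} = 41 + R^{2} + \frac{7 R}{3}$ ($I{\left(R \right)} = \left(R^{2} + \frac{14}{6} R\right) + 41 = \left(R^{2} + 14 \cdot \frac{1}{6} R\right) + 41 = \left(R^{2} + \frac{7 R}{3}\right) + 41 = 41 + R^{2} + \frac{7 R}{3}$)
$\frac{\sqrt{-358191 - \left(-123038 + I{\left(-202 \right)}\right)}}{894480} = \frac{\sqrt{-358191 + \left(123038 - \left(41 + \left(-202\right)^{2} + \frac{7}{3} \left(-202\right)\right)\right)}}{894480} = \sqrt{-358191 + \left(123038 - \left(41 + 40804 - \frac{1414}{3}\right)\right)} \frac{1}{894480} = \sqrt{-358191 + \left(123038 - \frac{121121}{3}\right)} \frac{1}{894480} = \sqrt{-358191 + \frac{247993}{3}} \cdot \frac{1}{894480} = \sqrt{- \frac{826580}{3}} \cdot \frac{1}{894480} = \frac{2 i \sqrt{619935}}{3} \cdot \frac{1}{894480} = \frac{i \sqrt{619935}}{1341720}$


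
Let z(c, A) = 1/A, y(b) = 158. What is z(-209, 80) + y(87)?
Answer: 12641/80 ≈ 158.01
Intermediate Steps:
z(-209, 80) + y(87) = 1/80 + 158 = 12641/80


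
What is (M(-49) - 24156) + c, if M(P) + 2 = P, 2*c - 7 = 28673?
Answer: -9867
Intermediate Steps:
c = 14340 (c = 7/2 + (1/2)*28673 = 7/2 + 28673/2 = 14340)
M(P) = -2 + P
(M(-49) - 24156) + c = ((-2 - 49) - 24156) + 14340 = (-51 - 24156) + 14340 = -24207 + 14340 = -9867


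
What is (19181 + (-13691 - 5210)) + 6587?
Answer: 6867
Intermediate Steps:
(19181 + (-13691 - 5210)) + 6587 = (19181 - 18901) + 6587 = 280 + 6587 = 6867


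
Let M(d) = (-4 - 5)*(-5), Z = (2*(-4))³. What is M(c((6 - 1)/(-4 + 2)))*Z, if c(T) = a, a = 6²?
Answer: -23040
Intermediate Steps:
a = 36
c(T) = 36
Z = -512 (Z = (-8)³ = -512)
M(d) = 45 (M(d) = -9*(-5) = 45)
M(c((6 - 1)/(-4 + 2)))*Z = 45*(-512) = -23040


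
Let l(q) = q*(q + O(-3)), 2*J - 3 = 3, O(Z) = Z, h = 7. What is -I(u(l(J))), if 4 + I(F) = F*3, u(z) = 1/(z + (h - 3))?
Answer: 13/4 ≈ 3.2500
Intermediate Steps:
J = 3 (J = 3/2 + (½)*3 = 3/2 + 3/2 = 3)
l(q) = q*(-3 + q) (l(q) = q*(q - 3) = q*(-3 + q))
u(z) = 1/(4 + z) (u(z) = 1/(z + (7 - 3)) = 1/(z + 4) = 1/(4 + z))
I(F) = -4 + 3*F (I(F) = -4 + F*3 = -4 + 3*F)
-I(u(l(J))) = -(-4 + 3/(4 + 3*(-3 + 3))) = -(-4 + 3/(4 + 3*0)) = -(-4 + 3/(4 + 0)) = -(-4 + 3/4) = -(-4 + 3*(¼)) = -(-4 + ¾) = -1*(-13/4) = 13/4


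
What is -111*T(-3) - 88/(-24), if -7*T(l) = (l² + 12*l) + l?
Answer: -9913/21 ≈ -472.05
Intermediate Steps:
T(l) = -13*l/7 - l²/7 (T(l) = -((l² + 12*l) + l)/7 = -(l² + 13*l)/7 = -13*l/7 - l²/7)
-111*T(-3) - 88/(-24) = -(-111)*(-3)*(13 - 3)/7 - 88/(-24) = -(-111)*(-3)*10/7 - 88*(-1/24) = -111*30/7 + 11/3 = -3330/7 + 11/3 = -9913/21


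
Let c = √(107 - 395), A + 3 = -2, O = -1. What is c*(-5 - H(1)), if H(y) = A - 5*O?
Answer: -60*I*√2 ≈ -84.853*I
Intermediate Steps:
A = -5 (A = -3 - 2 = -5)
H(y) = 0 (H(y) = -5 - 5*(-1) = -5 + 5 = 0)
c = 12*I*√2 (c = √(-288) = 12*I*√2 ≈ 16.971*I)
c*(-5 - H(1)) = (12*I*√2)*(-5 - 1*0) = (12*I*√2)*(-5 + 0) = (12*I*√2)*(-5) = -60*I*√2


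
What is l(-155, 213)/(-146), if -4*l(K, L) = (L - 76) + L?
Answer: 175/292 ≈ 0.59931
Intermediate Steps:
l(K, L) = 19 - L/2 (l(K, L) = -((L - 76) + L)/4 = -((-76 + L) + L)/4 = -(-76 + 2*L)/4 = 19 - L/2)
l(-155, 213)/(-146) = (19 - ½*213)/(-146) = (19 - 213/2)*(-1/146) = -175/2*(-1/146) = 175/292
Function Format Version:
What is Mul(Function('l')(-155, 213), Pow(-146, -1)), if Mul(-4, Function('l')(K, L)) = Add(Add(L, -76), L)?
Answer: Rational(175, 292) ≈ 0.59931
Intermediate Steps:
Function('l')(K, L) = Add(19, Mul(Rational(-1, 2), L)) (Function('l')(K, L) = Mul(Rational(-1, 4), Add(Add(L, -76), L)) = Mul(Rational(-1, 4), Add(Add(-76, L), L)) = Mul(Rational(-1, 4), Add(-76, Mul(2, L))) = Add(19, Mul(Rational(-1, 2), L)))
Mul(Function('l')(-155, 213), Pow(-146, -1)) = Mul(Add(19, Mul(Rational(-1, 2), 213)), Pow(-146, -1)) = Mul(Add(19, Rational(-213, 2)), Rational(-1, 146)) = Mul(Rational(-175, 2), Rational(-1, 146)) = Rational(175, 292)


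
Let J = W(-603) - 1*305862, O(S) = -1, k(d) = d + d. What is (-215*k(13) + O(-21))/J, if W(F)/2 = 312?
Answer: 5591/305238 ≈ 0.018317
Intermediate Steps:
k(d) = 2*d
W(F) = 624 (W(F) = 2*312 = 624)
J = -305238 (J = 624 - 1*305862 = 624 - 305862 = -305238)
(-215*k(13) + O(-21))/J = (-430*13 - 1)/(-305238) = (-215*26 - 1)*(-1/305238) = (-5590 - 1)*(-1/305238) = -5591*(-1/305238) = 5591/305238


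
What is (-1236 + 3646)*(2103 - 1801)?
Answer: 727820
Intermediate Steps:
(-1236 + 3646)*(2103 - 1801) = 2410*302 = 727820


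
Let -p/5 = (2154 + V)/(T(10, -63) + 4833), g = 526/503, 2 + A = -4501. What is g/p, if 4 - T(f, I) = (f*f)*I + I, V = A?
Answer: 1178240/1181547 ≈ 0.99720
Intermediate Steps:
A = -4503 (A = -2 - 4501 = -4503)
V = -4503
T(f, I) = 4 - I - I*f² (T(f, I) = 4 - ((f*f)*I + I) = 4 - (f²*I + I) = 4 - (I*f² + I) = 4 - (I + I*f²) = 4 + (-I - I*f²) = 4 - I - I*f²)
g = 526/503 (g = 526*(1/503) = 526/503 ≈ 1.0457)
p = 2349/2240 (p = -5*(2154 - 4503)/((4 - 1*(-63) - 1*(-63)*10²) + 4833) = -(-11745)/((4 + 63 - 1*(-63)*100) + 4833) = -(-11745)/((4 + 63 + 6300) + 4833) = -(-11745)/(6367 + 4833) = -(-11745)/11200 = -5*(-2349/11200) = 2349/2240 ≈ 1.0487)
g/p = 526/(503*(2349/2240)) = (526/503)*(2240/2349) = 1178240/1181547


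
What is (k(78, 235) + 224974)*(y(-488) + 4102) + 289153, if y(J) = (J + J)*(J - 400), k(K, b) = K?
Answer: 195973320233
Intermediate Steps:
y(J) = 2*J*(-400 + J) (y(J) = (2*J)*(-400 + J) = 2*J*(-400 + J))
(k(78, 235) + 224974)*(y(-488) + 4102) + 289153 = (78 + 224974)*(2*(-488)*(-400 - 488) + 4102) + 289153 = 225052*(2*(-488)*(-888) + 4102) + 289153 = 225052*(866688 + 4102) + 289153 = 225052*870790 + 289153 = 195973031080 + 289153 = 195973320233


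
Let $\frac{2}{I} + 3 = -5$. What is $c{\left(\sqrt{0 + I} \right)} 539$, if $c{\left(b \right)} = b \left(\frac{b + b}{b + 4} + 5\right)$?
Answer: $- \frac{4312}{65} + \frac{176253 i}{130} \approx -66.339 + 1355.8 i$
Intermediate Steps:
$I = - \frac{1}{4}$ ($I = \frac{2}{-3 - 5} = \frac{2}{-8} = 2 \left(- \frac{1}{8}\right) = - \frac{1}{4} \approx -0.25$)
$c{\left(b \right)} = b \left(5 + \frac{2 b}{4 + b}\right)$ ($c{\left(b \right)} = b \left(\frac{2 b}{4 + b} + 5\right) = b \left(5 + \frac{2 b}{4 + b}\right)$)
$c{\left(\sqrt{0 + I} \right)} 539 = \frac{\sqrt{0 - \frac{1}{4}} \left(20 + 7 \sqrt{0 - \frac{1}{4}}\right)}{4 + \sqrt{0 - \frac{1}{4}}} \cdot 539 = \frac{\sqrt{- \frac{1}{4}} \left(20 + 7 \sqrt{- \frac{1}{4}}\right)}{4 + \sqrt{- \frac{1}{4}}} \cdot 539 = \frac{\frac{i}{2} \left(20 + 7 \frac{i}{2}\right)}{4 + \frac{i}{2}} \cdot 539 = \frac{i}{2} \frac{4 \left(4 - \frac{i}{2}\right)}{65} \left(20 + \frac{7 i}{2}\right) 539 = \frac{2 i \left(4 - \frac{i}{2}\right) \left(20 + \frac{7 i}{2}\right)}{65} \cdot 539 = \frac{1078 i \left(4 - \frac{i}{2}\right) \left(20 + \frac{7 i}{2}\right)}{65}$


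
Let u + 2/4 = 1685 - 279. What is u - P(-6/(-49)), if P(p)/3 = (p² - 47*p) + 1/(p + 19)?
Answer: 6400787217/4499474 ≈ 1422.6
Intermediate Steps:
P(p) = -141*p + 3*p² + 3/(19 + p) (P(p) = 3*((p² - 47*p) + 1/(p + 19)) = 3*((p² - 47*p) + 1/(19 + p)) = 3*(p² + 1/(19 + p) - 47*p) = -141*p + 3*p² + 3/(19 + p))
u = 2811/2 (u = -½ + (1685 - 279) = -½ + 1406 = 2811/2 ≈ 1405.5)
u - P(-6/(-49)) = 2811/2 - 3*(1 + (-6/(-49))³ - (-5358)/(-49) - 28*(-6/(-49))²)/(19 - 6/(-49)) = 2811/2 - 3*(1 + (-6*(-1/49))³ - (-5358)*(-1)/49 - 28*(-6*(-1/49))²)/(19 - 6*(-1/49)) = 2811/2 - 3*(1 + (6/49)³ - 893*6/49 - 28*(6/49)²)/(19 + 6/49) = 2811/2 - 3*(1 + 216/117649 - 5358/49 - 28*36/2401)/937/49 = 2811/2 - 3*49*(1 + 216/117649 - 5358/49 - 144/343)/937 = 2811/2 - 3*49*(-12796085)/(937*117649) = 2811/2 - 1*(-38388255/2249737) = 2811/2 + 38388255/2249737 = 6400787217/4499474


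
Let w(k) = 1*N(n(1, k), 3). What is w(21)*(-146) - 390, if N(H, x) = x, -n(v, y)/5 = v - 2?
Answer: -828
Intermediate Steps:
n(v, y) = 10 - 5*v (n(v, y) = -5*(v - 2) = -5*(-2 + v) = 10 - 5*v)
w(k) = 3 (w(k) = 1*3 = 3)
w(21)*(-146) - 390 = 3*(-146) - 390 = -438 - 390 = -828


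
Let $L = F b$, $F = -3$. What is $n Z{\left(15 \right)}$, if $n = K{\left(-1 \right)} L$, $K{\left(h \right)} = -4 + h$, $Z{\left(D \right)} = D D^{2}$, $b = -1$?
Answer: $-50625$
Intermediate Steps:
$Z{\left(D \right)} = D^{3}$
$L = 3$ ($L = \left(-3\right) \left(-1\right) = 3$)
$n = -15$ ($n = \left(-4 - 1\right) 3 = \left(-5\right) 3 = -15$)
$n Z{\left(15 \right)} = - 15 \cdot 15^{3} = \left(-15\right) 3375 = -50625$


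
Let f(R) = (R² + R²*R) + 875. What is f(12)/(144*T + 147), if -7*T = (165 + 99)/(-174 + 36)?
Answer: 442267/30003 ≈ 14.741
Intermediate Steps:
T = 44/161 (T = -(165 + 99)/(7*(-174 + 36)) = -264/(7*(-138)) = -264*(-1)/(7*138) = -⅐*(-44/23) = 44/161 ≈ 0.27329)
f(R) = 875 + R² + R³ (f(R) = (R² + R³) + 875 = 875 + R² + R³)
f(12)/(144*T + 147) = (875 + 12² + 12³)/(144*(44/161) + 147) = (875 + 144 + 1728)/(6336/161 + 147) = 2747/(30003/161) = 2747*(161/30003) = 442267/30003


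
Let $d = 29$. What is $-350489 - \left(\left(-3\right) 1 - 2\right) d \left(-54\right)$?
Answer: $-358319$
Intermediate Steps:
$-350489 - \left(\left(-3\right) 1 - 2\right) d \left(-54\right) = -350489 - \left(\left(-3\right) 1 - 2\right) 29 \left(-54\right) = -350489 - \left(-3 - 2\right) 29 \left(-54\right) = -350489 - \left(-5\right) 29 \left(-54\right) = -350489 - \left(-145\right) \left(-54\right) = -350489 - 7830 = -358319$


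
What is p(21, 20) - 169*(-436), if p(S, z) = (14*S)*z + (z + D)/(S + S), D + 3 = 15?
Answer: 1670860/21 ≈ 79565.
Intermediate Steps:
D = 12 (D = -3 + 15 = 12)
p(S, z) = (12 + z)/(2*S) + 14*S*z (p(S, z) = (14*S)*z + (z + 12)/(S + S) = 14*S*z + (12 + z)/((2*S)) = 14*S*z + (12 + z)*(1/(2*S)) = 14*S*z + (12 + z)/(2*S) = (12 + z)/(2*S) + 14*S*z)
p(21, 20) - 169*(-436) = (½)*(12 + 20 + 28*20*21²)/21 - 169*(-436) = (½)*(1/21)*(12 + 20 + 28*20*441) + 73684 = (½)*(1/21)*(12 + 20 + 246960) + 73684 = (½)*(1/21)*246992 + 73684 = 123496/21 + 73684 = 1670860/21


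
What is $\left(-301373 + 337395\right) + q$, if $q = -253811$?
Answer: $-217789$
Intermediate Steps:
$\left(-301373 + 337395\right) + q = \left(-301373 + 337395\right) - 253811 = 36022 - 253811 = -217789$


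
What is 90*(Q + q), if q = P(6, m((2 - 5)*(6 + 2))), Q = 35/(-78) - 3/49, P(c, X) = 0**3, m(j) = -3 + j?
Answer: -29235/637 ≈ -45.895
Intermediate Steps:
P(c, X) = 0
Q = -1949/3822 (Q = 35*(-1/78) - 3*1/49 = -35/78 - 3/49 = -1949/3822 ≈ -0.50994)
q = 0
90*(Q + q) = 90*(-1949/3822 + 0) = 90*(-1949/3822) = -29235/637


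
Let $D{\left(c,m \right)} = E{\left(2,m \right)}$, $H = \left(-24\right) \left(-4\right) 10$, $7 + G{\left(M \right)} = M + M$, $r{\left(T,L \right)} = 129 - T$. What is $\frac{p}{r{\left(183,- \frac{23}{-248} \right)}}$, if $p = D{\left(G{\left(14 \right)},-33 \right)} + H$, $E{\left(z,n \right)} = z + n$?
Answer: $- \frac{929}{54} \approx -17.204$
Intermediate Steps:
$G{\left(M \right)} = -7 + 2 M$ ($G{\left(M \right)} = -7 + \left(M + M\right) = -7 + 2 M$)
$H = 960$ ($H = 96 \cdot 10 = 960$)
$E{\left(z,n \right)} = n + z$
$D{\left(c,m \right)} = 2 + m$ ($D{\left(c,m \right)} = m + 2 = 2 + m$)
$p = 929$ ($p = \left(2 - 33\right) + 960 = -31 + 960 = 929$)
$\frac{p}{r{\left(183,- \frac{23}{-248} \right)}} = \frac{929}{129 - 183} = \frac{929}{-54} = 929 \left(- \frac{1}{54}\right) = - \frac{929}{54}$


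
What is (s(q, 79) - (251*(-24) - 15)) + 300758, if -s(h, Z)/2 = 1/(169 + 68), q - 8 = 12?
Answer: 72710887/237 ≈ 3.0680e+5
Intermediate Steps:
q = 20 (q = 8 + 12 = 20)
s(h, Z) = -2/237 (s(h, Z) = -2/(169 + 68) = -2/237)
(s(q, 79) - (251*(-24) - 15)) + 300758 = (-2/237 - (251*(-24) - 15)) + 300758 = (-2/237 - (-6024 - 15)) + 300758 = (-2/237 - 1*(-6039)) + 300758 = (-2/237 + 6039) + 300758 = 1431241/237 + 300758 = 72710887/237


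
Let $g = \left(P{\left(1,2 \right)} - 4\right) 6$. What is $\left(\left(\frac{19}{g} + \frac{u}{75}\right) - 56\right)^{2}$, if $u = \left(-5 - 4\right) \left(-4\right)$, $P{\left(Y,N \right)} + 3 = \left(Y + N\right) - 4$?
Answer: $\frac{4502275801}{1440000} \approx 3126.6$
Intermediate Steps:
$P{\left(Y,N \right)} = -7 + N + Y$ ($P{\left(Y,N \right)} = -3 - \left(4 - N - Y\right) = -3 + \left(-4 + N + Y\right) = -7 + N + Y$)
$g = -48$ ($g = \left(\left(-7 + 2 + 1\right) - 4\right) 6 = \left(-4 - 4\right) 6 = \left(-8\right) 6 = -48$)
$u = 36$ ($u = \left(-9\right) \left(-4\right) = 36$)
$\left(\left(\frac{19}{g} + \frac{u}{75}\right) - 56\right)^{2} = \left(\left(\frac{19}{-48} + \frac{36}{75}\right) - 56\right)^{2} = \left(\left(19 \left(- \frac{1}{48}\right) + 36 \cdot \frac{1}{75}\right) - 56\right)^{2} = \left(\left(- \frac{19}{48} + \frac{12}{25}\right) - 56\right)^{2} = \left(\frac{101}{1200} - 56\right)^{2} = \left(- \frac{67099}{1200}\right)^{2} = \frac{4502275801}{1440000}$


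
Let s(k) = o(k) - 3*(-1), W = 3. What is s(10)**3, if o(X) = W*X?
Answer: 35937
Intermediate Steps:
o(X) = 3*X
s(k) = 3 + 3*k (s(k) = 3*k - 3*(-1) = 3*k + 3 = 3 + 3*k)
s(10)**3 = (3 + 3*10)**3 = (3 + 30)**3 = 33**3 = 35937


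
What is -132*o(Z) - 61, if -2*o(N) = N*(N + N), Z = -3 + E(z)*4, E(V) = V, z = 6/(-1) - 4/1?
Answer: 244007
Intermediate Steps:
z = -10 (z = 6*(-1) - 4*1 = -6 - 4 = -10)
Z = -43 (Z = -3 - 10*4 = -3 - 40 = -43)
o(N) = -N² (o(N) = -N*(N + N)/2 = -N*2*N/2 = -N²)
-132*o(Z) - 61 = -(-132)*(-43)² - 61 = -(-132)*1849 - 61 = -132*(-1849) - 61 = 244068 - 61 = 244007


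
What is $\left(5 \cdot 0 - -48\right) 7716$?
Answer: $370368$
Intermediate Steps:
$\left(5 \cdot 0 - -48\right) 7716 = \left(0 + 48\right) 7716 = 48 \cdot 7716 = 370368$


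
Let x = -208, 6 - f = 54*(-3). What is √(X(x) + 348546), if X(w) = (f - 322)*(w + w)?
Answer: 11*√3410 ≈ 642.35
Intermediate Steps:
f = 168 (f = 6 - 54*(-3) = 6 - 1*(-162) = 6 + 162 = 168)
X(w) = -308*w (X(w) = (168 - 322)*(w + w) = -308*w)
√(X(x) + 348546) = √(-308*(-208) + 348546) = √(64064 + 348546) = √412610 = 11*√3410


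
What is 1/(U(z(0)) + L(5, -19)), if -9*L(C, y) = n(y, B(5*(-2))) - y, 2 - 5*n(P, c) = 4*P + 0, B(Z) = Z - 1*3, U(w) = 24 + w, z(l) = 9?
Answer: 45/1312 ≈ 0.034299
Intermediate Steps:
B(Z) = -3 + Z (B(Z) = Z - 3 = -3 + Z)
n(P, c) = ⅖ - 4*P/5 (n(P, c) = ⅖ - (4*P + 0)/5 = ⅖ - 4*P/5)
L(C, y) = -2/45 + y/5 (L(C, y) = -((⅖ - 4*y/5) - y)/9 = -(⅖ - 9*y/5)/9 = -2/45 + y/5)
1/(U(z(0)) + L(5, -19)) = 1/((24 + 9) + (-2/45 + (⅕)*(-19))) = 1/(33 + (-2/45 - 19/5)) = 1/(33 - 173/45) = 1/(1312/45) = 45/1312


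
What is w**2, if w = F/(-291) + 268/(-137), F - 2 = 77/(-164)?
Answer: 164465722687561/42747902323344 ≈ 3.8473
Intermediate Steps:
F = 251/164 (F = 2 + 77/(-164) = 2 + 77*(-1/164) = 2 - 77/164 = 251/164 ≈ 1.5305)
w = -12824419/6538188 (w = (251/164)/(-291) + 268/(-137) = (251/164)*(-1/291) + 268*(-1/137) = -251/47724 - 268/137 = -12824419/6538188 ≈ -1.9615)
w**2 = (-12824419/6538188)**2 = 164465722687561/42747902323344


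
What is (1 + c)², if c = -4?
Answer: 9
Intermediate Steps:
(1 + c)² = (1 - 4)² = (-3)² = 9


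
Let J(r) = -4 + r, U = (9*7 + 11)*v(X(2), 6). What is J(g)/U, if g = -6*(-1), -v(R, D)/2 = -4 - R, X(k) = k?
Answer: 1/444 ≈ 0.0022523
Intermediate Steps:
v(R, D) = 8 + 2*R (v(R, D) = -2*(-4 - R) = 8 + 2*R)
g = 6
U = 888 (U = (9*7 + 11)*(8 + 2*2) = (63 + 11)*(8 + 4) = 74*12 = 888)
J(g)/U = (-4 + 6)/888 = 2*(1/888) = 1/444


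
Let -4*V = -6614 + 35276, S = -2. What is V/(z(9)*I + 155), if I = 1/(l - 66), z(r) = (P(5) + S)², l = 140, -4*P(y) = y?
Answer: -8483952/183689 ≈ -46.187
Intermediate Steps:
P(y) = -y/4
z(r) = 169/16 (z(r) = (-¼*5 - 2)² = (-5/4 - 2)² = (-13/4)² = 169/16)
V = -14331/2 (V = -(-6614 + 35276)/4 = -¼*28662 = -14331/2 ≈ -7165.5)
I = 1/74 (I = 1/(140 - 66) = 1/74 ≈ 0.013514)
V/(z(9)*I + 155) = -14331/(2*((169/16)*(1/74) + 155)) = -14331/(2*(169/1184 + 155)) = -14331/(2*183689/1184) = -14331/2*1184/183689 = -8483952/183689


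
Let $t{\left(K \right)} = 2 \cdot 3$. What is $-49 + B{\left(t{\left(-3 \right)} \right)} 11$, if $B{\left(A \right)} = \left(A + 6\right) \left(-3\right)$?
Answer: $-445$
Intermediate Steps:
$t{\left(K \right)} = 6$
$B{\left(A \right)} = -18 - 3 A$ ($B{\left(A \right)} = \left(6 + A\right) \left(-3\right) = -18 - 3 A$)
$-49 + B{\left(t{\left(-3 \right)} \right)} 11 = -49 + \left(-18 - 18\right) 11 = -49 - 396 = -445$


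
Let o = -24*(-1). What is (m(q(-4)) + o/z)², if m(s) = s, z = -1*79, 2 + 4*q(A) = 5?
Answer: 19881/99856 ≈ 0.19910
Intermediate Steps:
q(A) = ¾ (q(A) = -½ + (¼)*5 = -½ + 5/4 = ¾)
z = -79
o = 24
(m(q(-4)) + o/z)² = (¾ + 24/(-79))² = (¾ + 24*(-1/79))² = (¾ - 24/79)² = (141/316)² = 19881/99856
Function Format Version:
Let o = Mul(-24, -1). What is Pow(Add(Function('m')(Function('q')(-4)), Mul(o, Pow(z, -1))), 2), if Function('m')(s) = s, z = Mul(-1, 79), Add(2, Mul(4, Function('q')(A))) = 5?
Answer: Rational(19881, 99856) ≈ 0.19910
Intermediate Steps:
Function('q')(A) = Rational(3, 4) (Function('q')(A) = Add(Rational(-1, 2), Mul(Rational(1, 4), 5)) = Add(Rational(-1, 2), Rational(5, 4)) = Rational(3, 4))
z = -79
o = 24
Pow(Add(Function('m')(Function('q')(-4)), Mul(o, Pow(z, -1))), 2) = Pow(Add(Rational(3, 4), Mul(24, Pow(-79, -1))), 2) = Pow(Add(Rational(3, 4), Mul(24, Rational(-1, 79))), 2) = Pow(Add(Rational(3, 4), Rational(-24, 79)), 2) = Pow(Rational(141, 316), 2) = Rational(19881, 99856)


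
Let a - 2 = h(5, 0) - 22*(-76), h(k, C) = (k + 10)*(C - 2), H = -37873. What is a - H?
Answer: 39517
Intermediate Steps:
h(k, C) = (-2 + C)*(10 + k) (h(k, C) = (10 + k)*(-2 + C) = (-2 + C)*(10 + k))
a = 1644 (a = 2 + ((-20 - 2*5 + 10*0 + 0*5) - 22*(-76)) = 2 + ((-20 - 10 + 0 + 0) + 1672) = 2 + (-30 + 1672) = 2 + 1642 = 1644)
a - H = 1644 - 1*(-37873) = 1644 + 37873 = 39517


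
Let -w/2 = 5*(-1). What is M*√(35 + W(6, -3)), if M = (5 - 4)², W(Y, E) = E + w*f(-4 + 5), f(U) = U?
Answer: √42 ≈ 6.4807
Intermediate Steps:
w = 10 (w = -10*(-1) = -2*(-5) = 10)
W(Y, E) = 10 + E (W(Y, E) = E + 10*(-4 + 5) = E + 10*1 = E + 10 = 10 + E)
M = 1 (M = 1² = 1)
M*√(35 + W(6, -3)) = 1*√(35 + (10 - 3)) = 1*√(35 + 7) = 1*√42 = √42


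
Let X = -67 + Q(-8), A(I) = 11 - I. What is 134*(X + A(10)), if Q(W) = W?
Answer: -9916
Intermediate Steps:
X = -75 (X = -67 - 8 = -75)
134*(X + A(10)) = 134*(-75 + (11 - 1*10)) = 134*(-75 + (11 - 10)) = 134*(-75 + 1) = 134*(-74) = -9916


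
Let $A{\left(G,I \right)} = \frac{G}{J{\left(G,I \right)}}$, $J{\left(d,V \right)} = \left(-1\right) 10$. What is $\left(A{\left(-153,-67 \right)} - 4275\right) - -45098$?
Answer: $\frac{408383}{10} \approx 40838.0$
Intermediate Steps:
$J{\left(d,V \right)} = -10$
$A{\left(G,I \right)} = - \frac{G}{10}$ ($A{\left(G,I \right)} = \frac{G}{-10} = G \left(- \frac{1}{10}\right) = - \frac{G}{10}$)
$\left(A{\left(-153,-67 \right)} - 4275\right) - -45098 = \left(\left(- \frac{1}{10}\right) \left(-153\right) - 4275\right) - -45098 = \left(\frac{153}{10} - 4275\right) + 45098 = - \frac{42597}{10} + 45098 = \frac{408383}{10}$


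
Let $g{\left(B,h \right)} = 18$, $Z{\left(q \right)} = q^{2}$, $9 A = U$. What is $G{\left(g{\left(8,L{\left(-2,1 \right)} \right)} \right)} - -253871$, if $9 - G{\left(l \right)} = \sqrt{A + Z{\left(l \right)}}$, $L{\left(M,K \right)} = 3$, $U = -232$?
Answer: $253880 - \frac{2 \sqrt{671}}{3} \approx 2.5386 \cdot 10^{5}$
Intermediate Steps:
$A = - \frac{232}{9}$ ($A = \frac{1}{9} \left(-232\right) = - \frac{232}{9} \approx -25.778$)
$G{\left(l \right)} = 9 - \sqrt{- \frac{232}{9} + l^{2}}$
$G{\left(g{\left(8,L{\left(-2,1 \right)} \right)} \right)} - -253871 = \left(9 - \frac{\sqrt{-232 + 9 \cdot 18^{2}}}{3}\right) - -253871 = \left(9 - \frac{\sqrt{-232 + 9 \cdot 324}}{3}\right) + 253871 = \left(9 - \frac{\sqrt{-232 + 2916}}{3}\right) + 253871 = \left(9 - \frac{\sqrt{2684}}{3}\right) + 253871 = \left(9 - \frac{2 \sqrt{671}}{3}\right) + 253871 = 253880 - \frac{2 \sqrt{671}}{3}$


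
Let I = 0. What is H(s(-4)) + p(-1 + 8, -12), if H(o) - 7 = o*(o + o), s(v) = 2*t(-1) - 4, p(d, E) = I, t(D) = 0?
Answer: 39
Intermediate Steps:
p(d, E) = 0
s(v) = -4 (s(v) = 2*0 - 4 = 0 - 4 = -4)
H(o) = 7 + 2*o**2 (H(o) = 7 + o*(o + o) = 7 + o*(2*o) = 7 + 2*o**2)
H(s(-4)) + p(-1 + 8, -12) = (7 + 2*(-4)**2) + 0 = (7 + 2*16) + 0 = (7 + 32) + 0 = 39 + 0 = 39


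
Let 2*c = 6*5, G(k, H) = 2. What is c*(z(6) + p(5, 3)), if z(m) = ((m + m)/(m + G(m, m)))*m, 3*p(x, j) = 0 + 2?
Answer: 145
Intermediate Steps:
p(x, j) = ⅔ (p(x, j) = (0 + 2)/3 = (⅓)*2 = ⅔)
c = 15 (c = (6*5)/2 = (½)*30 = 15)
z(m) = 2*m²/(2 + m) (z(m) = ((m + m)/(m + 2))*m = ((2*m)/(2 + m))*m = (2*m/(2 + m))*m = 2*m²/(2 + m))
c*(z(6) + p(5, 3)) = 15*(2*6²/(2 + 6) + ⅔) = 15*(2*36/8 + ⅔) = 15*(2*36*(⅛) + ⅔) = 15*(9 + ⅔) = 15*(29/3) = 145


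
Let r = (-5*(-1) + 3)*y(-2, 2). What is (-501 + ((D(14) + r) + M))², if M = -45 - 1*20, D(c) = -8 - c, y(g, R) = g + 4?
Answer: 327184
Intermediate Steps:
y(g, R) = 4 + g
M = -65 (M = -45 - 20 = -65)
r = 16 (r = (-5*(-1) + 3)*(4 - 2) = (5 + 3)*2 = 8*2 = 16)
(-501 + ((D(14) + r) + M))² = (-501 + (((-8 - 1*14) + 16) - 65))² = (-501 + (((-8 - 14) + 16) - 65))² = (-501 + ((-22 + 16) - 65))² = (-501 + (-6 - 65))² = (-501 - 71)² = (-572)² = 327184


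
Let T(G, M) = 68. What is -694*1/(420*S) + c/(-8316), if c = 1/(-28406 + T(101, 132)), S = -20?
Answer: 243373841/2945735100 ≈ 0.082619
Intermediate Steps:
c = -1/28338 (c = 1/(-28406 + 68) = 1/(-28338) = -1/28338 ≈ -3.5288e-5)
-694*1/(420*S) + c/(-8316) = -694/(-21*(-20)*(-20)) - 1/28338/(-8316) = -694/(420*(-20)) - 1/28338*(-1/8316) = -694/(-8400) + 1/235658808 = -694*(-1/8400) + 1/235658808 = 347/4200 + 1/235658808 = 243373841/2945735100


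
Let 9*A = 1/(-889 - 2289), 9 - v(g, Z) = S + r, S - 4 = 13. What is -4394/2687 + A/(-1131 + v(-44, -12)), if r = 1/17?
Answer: -2433613022753/1488192606936 ≈ -1.6353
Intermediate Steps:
r = 1/17 ≈ 0.058824
S = 17 (S = 4 + 13 = 17)
v(g, Z) = -137/17 (v(g, Z) = 9 - (17 + 1/17) = 9 - 1*290/17 = 9 - 290/17 = -137/17)
A = -1/28602 (A = 1/(9*(-889 - 2289)) = (1/9)/(-3178) = (1/9)*(-1/3178) = -1/28602 ≈ -3.4963e-5)
-4394/2687 + A/(-1131 + v(-44, -12)) = -4394/2687 - 1/(28602*(-1131 - 137/17)) = -4394*1/2687 - 1/(28602*(-19364/17)) = -4394/2687 - 1/28602*(-17/19364) = -4394/2687 + 17/553849128 = -2433613022753/1488192606936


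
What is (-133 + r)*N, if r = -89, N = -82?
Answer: 18204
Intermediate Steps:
(-133 + r)*N = (-133 - 89)*(-82) = -222*(-82) = 18204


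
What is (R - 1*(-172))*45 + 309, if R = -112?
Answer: 3009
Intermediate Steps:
(R - 1*(-172))*45 + 309 = (-112 - 1*(-172))*45 + 309 = (-112 + 172)*45 + 309 = 60*45 + 309 = 2700 + 309 = 3009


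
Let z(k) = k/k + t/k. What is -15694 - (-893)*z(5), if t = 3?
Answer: -71326/5 ≈ -14265.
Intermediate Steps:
z(k) = 1 + 3/k (z(k) = k/k + 3/k = 1 + 3/k)
-15694 - (-893)*z(5) = -15694 - (-893)*(3 + 5)/5 = -15694 - (-893)*(⅕)*8 = -15694 - (-893)*8/5 = -15694 - 1*(-7144/5) = -15694 + 7144/5 = -71326/5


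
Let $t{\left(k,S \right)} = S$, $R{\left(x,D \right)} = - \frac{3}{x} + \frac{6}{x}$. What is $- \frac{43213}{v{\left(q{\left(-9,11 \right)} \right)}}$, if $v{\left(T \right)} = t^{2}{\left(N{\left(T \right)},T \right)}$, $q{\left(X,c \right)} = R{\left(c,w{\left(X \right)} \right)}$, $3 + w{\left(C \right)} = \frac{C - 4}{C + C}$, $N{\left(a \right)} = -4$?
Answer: $- \frac{5228773}{9} \approx -5.8098 \cdot 10^{5}$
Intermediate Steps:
$w{\left(C \right)} = -3 + \frac{-4 + C}{2 C}$ ($w{\left(C \right)} = -3 + \frac{C - 4}{C + C} = -3 + \frac{-4 + C}{2 C}$)
$R{\left(x,D \right)} = \frac{3}{x}$
$q{\left(X,c \right)} = \frac{3}{c}$
$v{\left(T \right)} = T^{2}$
$- \frac{43213}{v{\left(q{\left(-9,11 \right)} \right)}} = - \frac{43213}{\left(\frac{3}{11}\right)^{2}} = - \frac{43213}{\frac{9}{121}} = \left(-43213\right) \frac{121}{9} = - \frac{5228773}{9}$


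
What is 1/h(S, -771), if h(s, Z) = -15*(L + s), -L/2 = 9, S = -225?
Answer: 1/3645 ≈ 0.00027435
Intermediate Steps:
L = -18 (L = -2*9 = -18)
h(s, Z) = 270 - 15*s (h(s, Z) = -15*(-18 + s) = 270 - 15*s)
1/h(S, -771) = 1/(270 - 15*(-225)) = 1/(270 + 3375) = 1/3645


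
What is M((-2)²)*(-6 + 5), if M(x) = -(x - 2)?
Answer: 2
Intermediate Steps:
M(x) = 2 - x (M(x) = -(-2 + x) = 2 - x)
M((-2)²)*(-6 + 5) = (2 - 1*(-2)²)*(-6 + 5) = (2 - 1*4)*(-1) = (2 - 4)*(-1) = -2*(-1) = 2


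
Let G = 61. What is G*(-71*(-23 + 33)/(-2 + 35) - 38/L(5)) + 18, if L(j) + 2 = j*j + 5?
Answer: -636271/462 ≈ -1377.2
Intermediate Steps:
L(j) = 3 + j**2 (L(j) = -2 + (j*j + 5) = -2 + (j**2 + 5) = -2 + (5 + j**2) = 3 + j**2)
G*(-71*(-23 + 33)/(-2 + 35) - 38/L(5)) + 18 = 61*(-71*(-23 + 33)/(-2 + 35) - 38/(3 + 5**2)) + 18 = 61*(-71/(33/10) - 38/(3 + 25)) + 18 = 61*(-71/(33*(1/10)) - 38/28) + 18 = 61*(-71/33/10 - 38*1/28) + 18 = 61*(-71*10/33 - 19/14) + 18 = 61*(-710/33 - 19/14) + 18 = 61*(-10567/462) + 18 = -644587/462 + 18 = -636271/462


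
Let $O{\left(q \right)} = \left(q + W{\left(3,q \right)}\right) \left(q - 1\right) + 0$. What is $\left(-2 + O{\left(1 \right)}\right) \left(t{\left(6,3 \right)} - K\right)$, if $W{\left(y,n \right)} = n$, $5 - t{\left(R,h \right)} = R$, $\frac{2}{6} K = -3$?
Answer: $-16$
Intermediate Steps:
$K = -9$ ($K = 3 \left(-3\right) = -9$)
$t{\left(R,h \right)} = 5 - R$
$O{\left(q \right)} = 2 q \left(-1 + q\right)$ ($O{\left(q \right)} = \left(q + q\right) \left(q - 1\right) + 0 = 2 q \left(-1 + q\right) + 0 = 2 q \left(-1 + q\right)$)
$\left(-2 + O{\left(1 \right)}\right) \left(t{\left(6,3 \right)} - K\right) = \left(-2 + 2 \cdot 1 \left(-1 + 1\right)\right) \left(\left(5 - 6\right) - -9\right) = \left(-2 + 2 \cdot 1 \cdot 0\right) \left(\left(5 - 6\right) + 9\right) = \left(-2 + 0\right) \left(-1 + 9\right) = \left(-2\right) 8 = -16$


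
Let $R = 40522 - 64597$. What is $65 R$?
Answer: $-1564875$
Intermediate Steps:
$R = -24075$ ($R = 40522 - 64597 = -24075$)
$65 R = 65 \left(-24075\right) = -1564875$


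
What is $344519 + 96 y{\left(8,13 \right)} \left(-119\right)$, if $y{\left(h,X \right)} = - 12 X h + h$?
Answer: $14510279$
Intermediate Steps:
$y{\left(h,X \right)} = h - 12 X h$ ($y{\left(h,X \right)} = - 12 X h + h = h - 12 X h$)
$344519 + 96 y{\left(8,13 \right)} \left(-119\right) = 344519 + 96 \cdot 8 \left(1 - 156\right) \left(-119\right) = 344519 + 96 \cdot 8 \left(-155\right) \left(-119\right) = 344519 + 96 \left(-1240\right) \left(-119\right) = 344519 - -14165760 = 344519 + 14165760 = 14510279$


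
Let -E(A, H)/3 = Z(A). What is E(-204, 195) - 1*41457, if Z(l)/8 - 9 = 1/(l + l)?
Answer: -708440/17 ≈ -41673.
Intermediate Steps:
Z(l) = 72 + 4/l (Z(l) = 72 + 8/(l + l) = 72 + 8/((2*l)) = 72 + 8*(1/(2*l)) = 72 + 4/l)
E(A, H) = -216 - 12/A (E(A, H) = -3*(72 + 4/A) = -216 - 12/A)
E(-204, 195) - 1*41457 = (-216 - 12/(-204)) - 1*41457 = (-216 - 12*(-1/204)) - 41457 = (-216 + 1/17) - 41457 = -3671/17 - 41457 = -708440/17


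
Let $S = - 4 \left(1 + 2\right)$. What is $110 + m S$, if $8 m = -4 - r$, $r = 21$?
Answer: $\frac{295}{2} \approx 147.5$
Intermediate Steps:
$m = - \frac{25}{8}$ ($m = \frac{-4 - 21}{8} = \frac{1}{8} \left(-25\right) = - \frac{25}{8} \approx -3.125$)
$S = -12$ ($S = \left(-4\right) 3 = -12$)
$110 + m S = 110 - - \frac{75}{2} = 110 + \frac{75}{2} = \frac{295}{2}$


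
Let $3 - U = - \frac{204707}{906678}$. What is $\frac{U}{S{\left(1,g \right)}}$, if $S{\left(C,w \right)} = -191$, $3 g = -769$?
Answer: $- \frac{2924741}{173175498} \approx -0.016889$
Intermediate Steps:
$g = - \frac{769}{3}$ ($g = \frac{1}{3} \left(-769\right) = - \frac{769}{3} \approx -256.33$)
$U = \frac{2924741}{906678}$ ($U = 3 - - \frac{204707}{906678} = 3 + \frac{204707}{906678} = \frac{2924741}{906678} \approx 3.2258$)
$\frac{U}{S{\left(1,g \right)}} = \frac{2924741}{906678 \left(-191\right)} = \frac{2924741}{906678} \left(- \frac{1}{191}\right) = - \frac{2924741}{173175498}$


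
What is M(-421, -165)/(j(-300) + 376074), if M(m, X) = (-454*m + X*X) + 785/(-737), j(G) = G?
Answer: 26821633/46157573 ≈ 0.58109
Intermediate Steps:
M(m, X) = -785/737 + X**2 - 454*m (M(m, X) = (-454*m + X**2) + 785*(-1/737) = (X**2 - 454*m) - 785/737 = -785/737 + X**2 - 454*m)
M(-421, -165)/(j(-300) + 376074) = (-785/737 + (-165)**2 - 454*(-421))/(-300 + 376074) = (-785/737 + 27225 + 191134)/375774 = (160929798/737)*(1/375774) = 26821633/46157573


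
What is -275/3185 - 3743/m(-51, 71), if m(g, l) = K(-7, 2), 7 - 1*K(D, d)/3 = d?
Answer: -2385116/9555 ≈ -249.62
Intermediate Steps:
K(D, d) = 21 - 3*d
m(g, l) = 15 (m(g, l) = 21 - 3*2 = 21 - 6 = 15)
-275/3185 - 3743/m(-51, 71) = -275/3185 - 3743/15 = -275*1/3185 - 3743*1/15 = -55/637 - 3743/15 = -2385116/9555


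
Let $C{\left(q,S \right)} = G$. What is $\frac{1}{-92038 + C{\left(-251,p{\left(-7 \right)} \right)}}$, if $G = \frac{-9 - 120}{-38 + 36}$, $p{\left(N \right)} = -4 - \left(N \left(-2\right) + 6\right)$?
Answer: $- \frac{2}{183947} \approx -1.0873 \cdot 10^{-5}$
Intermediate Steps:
$p{\left(N \right)} = -10 + 2 N$ ($p{\left(N \right)} = -4 - \left(- 2 N + 6\right) = -4 - \left(6 - 2 N\right) = -4 + \left(-6 + 2 N\right) = -10 + 2 N$)
$G = \frac{129}{2}$ ($G = - \frac{129}{-2} = \left(-129\right) \left(- \frac{1}{2}\right) = \frac{129}{2} \approx 64.5$)
$C{\left(q,S \right)} = \frac{129}{2}$
$\frac{1}{-92038 + C{\left(-251,p{\left(-7 \right)} \right)}} = \frac{1}{-92038 + \frac{129}{2}} = \frac{1}{- \frac{183947}{2}} = - \frac{2}{183947}$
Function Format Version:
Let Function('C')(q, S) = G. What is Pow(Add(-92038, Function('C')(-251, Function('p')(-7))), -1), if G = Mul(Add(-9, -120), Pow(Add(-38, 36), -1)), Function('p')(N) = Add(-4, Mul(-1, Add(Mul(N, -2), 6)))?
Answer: Rational(-2, 183947) ≈ -1.0873e-5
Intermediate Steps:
Function('p')(N) = Add(-10, Mul(2, N)) (Function('p')(N) = Add(-4, Mul(-1, Add(Mul(-2, N), 6))) = Add(-4, Mul(-1, Add(6, Mul(-2, N)))) = Add(-4, Add(-6, Mul(2, N))) = Add(-10, Mul(2, N)))
G = Rational(129, 2) (G = Mul(-129, Pow(-2, -1)) = Mul(-129, Rational(-1, 2)) = Rational(129, 2) ≈ 64.500)
Function('C')(q, S) = Rational(129, 2)
Pow(Add(-92038, Function('C')(-251, Function('p')(-7))), -1) = Pow(Add(-92038, Rational(129, 2)), -1) = Pow(Rational(-183947, 2), -1) = Rational(-2, 183947)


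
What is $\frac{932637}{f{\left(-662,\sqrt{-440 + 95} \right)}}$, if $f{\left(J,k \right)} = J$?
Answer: $- \frac{932637}{662} \approx -1408.8$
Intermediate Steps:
$\frac{932637}{f{\left(-662,\sqrt{-440 + 95} \right)}} = \frac{932637}{-662} = 932637 \left(- \frac{1}{662}\right) = - \frac{932637}{662}$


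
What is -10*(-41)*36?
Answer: 14760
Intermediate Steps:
-10*(-41)*36 = 410*36 = 14760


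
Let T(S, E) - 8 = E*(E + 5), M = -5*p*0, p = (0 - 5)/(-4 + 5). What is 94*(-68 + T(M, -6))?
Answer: -5076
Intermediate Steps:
p = -5 (p = -5/1 = -5*1 = -5)
M = 0 (M = -5*(-5)*0 = 25*0 = 0)
T(S, E) = 8 + E*(5 + E) (T(S, E) = 8 + E*(E + 5) = 8 + E*(5 + E))
94*(-68 + T(M, -6)) = 94*(-68 + (8 + (-6)² + 5*(-6))) = 94*(-68 + (8 + 36 - 30)) = 94*(-68 + 14) = 94*(-54) = -5076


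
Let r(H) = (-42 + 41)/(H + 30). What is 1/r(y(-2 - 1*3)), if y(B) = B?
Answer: -25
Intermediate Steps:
r(H) = -1/(30 + H)
1/r(y(-2 - 1*3)) = 1/(-1/(30 + (-2 - 1*3))) = 1/(-1/(30 + (-2 - 3))) = 1/(-1/(30 - 5)) = 1/(-1/25) = -25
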